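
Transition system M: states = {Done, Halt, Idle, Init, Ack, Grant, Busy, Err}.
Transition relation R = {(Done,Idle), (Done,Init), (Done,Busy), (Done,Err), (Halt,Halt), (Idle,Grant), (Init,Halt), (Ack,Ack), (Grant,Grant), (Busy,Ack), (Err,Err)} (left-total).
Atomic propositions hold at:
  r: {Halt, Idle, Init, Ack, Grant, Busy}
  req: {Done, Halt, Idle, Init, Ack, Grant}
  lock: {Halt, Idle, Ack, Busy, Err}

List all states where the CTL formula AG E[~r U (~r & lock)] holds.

{Err}

Sat(~r) = {Done, Err}
Sat(~r & lock) = {Err}
E[~r U (~r & lock)]: least fixpoint, start Z0 = Sat((~r & lock)) = {Err}, add states in Sat(~r) with some successor in Z. Z1 = {Done, Err}; fixed.
Sat(E[~r U (~r & lock)]) = {Done, Err}
AG E[~r U (~r & lock)]: greatest fixpoint, start Z0 = {Done, Err}, keep only states in Sat with every successor in Z. Z1 = {Err}; fixed.
Sat(AG E[~r U (~r & lock)]) = {Err}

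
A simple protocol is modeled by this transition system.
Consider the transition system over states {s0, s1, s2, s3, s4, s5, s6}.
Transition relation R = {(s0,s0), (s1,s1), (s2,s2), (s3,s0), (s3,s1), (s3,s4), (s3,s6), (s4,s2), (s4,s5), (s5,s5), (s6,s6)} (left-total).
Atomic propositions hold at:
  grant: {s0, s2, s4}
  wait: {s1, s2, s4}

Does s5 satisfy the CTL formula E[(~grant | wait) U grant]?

No

Sat(~grant) = {s1, s3, s5, s6}
Sat(~grant | wait) = {s1, s2, s3, s4, s5, s6}
E[(~grant | wait) U grant]: least fixpoint, start Z0 = Sat(grant) = {s0, s2, s4}, add states in Sat(~grant | wait) with some successor in Z. Z1 = {s0, s2, s3, s4}; fixed.
Sat(E[(~grant | wait) U grant]) = {s0, s2, s3, s4}
s5 ∉ Sat(E[(~grant | wait) U grant]) = {s0, s2, s3, s4}, so the formula does not hold at s5.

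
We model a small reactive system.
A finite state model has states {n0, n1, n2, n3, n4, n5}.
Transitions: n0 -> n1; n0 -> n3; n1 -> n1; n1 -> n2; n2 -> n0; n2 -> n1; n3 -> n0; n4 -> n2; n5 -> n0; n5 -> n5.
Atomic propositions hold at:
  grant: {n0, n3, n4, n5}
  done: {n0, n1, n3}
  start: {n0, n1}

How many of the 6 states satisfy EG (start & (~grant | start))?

Sat(~grant) = {n1, n2}
Sat(~grant | start) = {n0, n1, n2}
Sat(start & (~grant | start)) = {n0, n1}
EG (start & (~grant | start)): greatest fixpoint, start Z0 = {n0, n1}, keep only states in Sat with some successor in Z. Already a fixed point.
Sat(EG (start & (~grant | start))) = {n0, n1}
|Sat(EG (start & (~grant | start)))| = |{n0, n1}| = 2.

2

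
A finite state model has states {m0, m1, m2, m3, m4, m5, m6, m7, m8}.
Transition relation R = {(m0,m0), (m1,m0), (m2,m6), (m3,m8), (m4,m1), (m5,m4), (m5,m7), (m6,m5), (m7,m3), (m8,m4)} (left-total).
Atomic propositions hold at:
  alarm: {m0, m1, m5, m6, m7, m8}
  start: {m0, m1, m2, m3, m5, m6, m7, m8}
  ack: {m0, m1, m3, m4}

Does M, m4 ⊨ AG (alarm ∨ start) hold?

No

Sat(alarm ∨ start) = {m0, m1, m2, m3, m5, m6, m7, m8}
AG (alarm ∨ start): greatest fixpoint, start Z0 = {m0, m1, m2, m3, m5, m6, m7, m8}, keep only states in Sat with every successor in Z. Z1 = {m0, m1, m2, m3, m6, m7}; Z2 = {m0, m1, m2, m7}; Z3 = {m0, m1}; fixed.
Sat(AG (alarm ∨ start)) = {m0, m1}
m4 ∉ Sat(AG (alarm ∨ start)) = {m0, m1}, so the formula does not hold at m4.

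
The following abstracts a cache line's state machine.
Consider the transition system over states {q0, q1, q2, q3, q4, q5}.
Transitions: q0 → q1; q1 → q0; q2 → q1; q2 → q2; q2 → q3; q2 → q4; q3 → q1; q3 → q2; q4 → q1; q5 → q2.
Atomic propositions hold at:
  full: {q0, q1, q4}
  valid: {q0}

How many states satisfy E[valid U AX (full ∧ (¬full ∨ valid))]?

Sat(¬full) = {q2, q3, q5}
Sat(¬full ∨ valid) = {q0, q2, q3, q5}
Sat(full ∧ (¬full ∨ valid)) = {q0}
Sat(AX (full ∧ (¬full ∨ valid))) = {s : every successor in {q0}} = {q1}
E[valid U AX (full ∧ (¬full ∨ valid))]: least fixpoint, start Z0 = Sat(AX (full ∧ (¬full ∨ valid))) = {q1}, add states in Sat(valid) with some successor in Z. Z1 = {q0, q1}; fixed.
Sat(E[valid U AX (full ∧ (¬full ∨ valid))]) = {q0, q1}
|Sat(E[valid U AX (full ∧ (¬full ∨ valid))])| = |{q0, q1}| = 2.

2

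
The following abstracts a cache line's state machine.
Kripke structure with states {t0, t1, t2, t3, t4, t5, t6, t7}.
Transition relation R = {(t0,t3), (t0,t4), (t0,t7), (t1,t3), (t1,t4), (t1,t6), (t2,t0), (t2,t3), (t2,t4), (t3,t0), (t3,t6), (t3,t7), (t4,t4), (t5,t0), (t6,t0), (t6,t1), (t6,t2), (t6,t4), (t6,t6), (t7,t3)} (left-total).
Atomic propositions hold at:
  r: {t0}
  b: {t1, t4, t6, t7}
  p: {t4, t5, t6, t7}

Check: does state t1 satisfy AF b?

AF b: least fixpoint, start Z0 = {t1, t4, t6, t7}, add states with every successor in Z. Already a fixed point.
Sat(AF b) = {t1, t4, t6, t7}
t1 ∈ Sat(AF b) = {t1, t4, t6, t7}, so the formula holds at t1.

Yes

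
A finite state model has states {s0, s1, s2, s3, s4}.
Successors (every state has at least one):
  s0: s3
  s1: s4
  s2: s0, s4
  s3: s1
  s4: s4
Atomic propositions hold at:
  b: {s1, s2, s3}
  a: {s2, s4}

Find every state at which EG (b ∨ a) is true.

Sat(b ∨ a) = {s1, s2, s3, s4}
EG (b ∨ a): greatest fixpoint, start Z0 = {s1, s2, s3, s4}, keep only states in Sat with some successor in Z. Already a fixed point.
Sat(EG (b ∨ a)) = {s1, s2, s3, s4}

{s1, s2, s3, s4}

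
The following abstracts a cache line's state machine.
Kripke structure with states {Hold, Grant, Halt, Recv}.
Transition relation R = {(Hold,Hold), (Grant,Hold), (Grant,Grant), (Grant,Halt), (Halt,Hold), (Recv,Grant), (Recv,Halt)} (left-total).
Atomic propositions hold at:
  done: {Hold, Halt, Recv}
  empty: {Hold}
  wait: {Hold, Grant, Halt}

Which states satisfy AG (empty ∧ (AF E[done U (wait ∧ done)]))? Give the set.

{Hold}

Sat(wait ∧ done) = {Hold, Halt}
E[done U (wait ∧ done)]: least fixpoint, start Z0 = Sat((wait ∧ done)) = {Hold, Halt}, add states in Sat(done) with some successor in Z. Z1 = {Hold, Halt, Recv}; fixed.
Sat(E[done U (wait ∧ done)]) = {Hold, Halt, Recv}
AF E[done U (wait ∧ done)]: least fixpoint, start Z0 = {Hold, Halt, Recv}, add states with every successor in Z. Already a fixed point.
Sat(AF E[done U (wait ∧ done)]) = {Hold, Halt, Recv}
Sat(empty ∧ (AF E[done U (wait ∧ done)])) = {Hold}
AG (empty ∧ (AF E[done U (wait ∧ done)])): greatest fixpoint, start Z0 = {Hold}, keep only states in Sat with every successor in Z. Already a fixed point.
Sat(AG (empty ∧ (AF E[done U (wait ∧ done)]))) = {Hold}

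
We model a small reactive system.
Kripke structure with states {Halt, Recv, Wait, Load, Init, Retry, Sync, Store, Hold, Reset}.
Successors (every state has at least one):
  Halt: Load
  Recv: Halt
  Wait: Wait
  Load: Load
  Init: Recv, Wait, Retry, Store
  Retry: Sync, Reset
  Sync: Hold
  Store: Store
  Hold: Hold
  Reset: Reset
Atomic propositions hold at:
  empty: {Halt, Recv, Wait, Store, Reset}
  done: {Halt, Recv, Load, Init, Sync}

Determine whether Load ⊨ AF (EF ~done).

No

Sat(~done) = {Wait, Retry, Store, Hold, Reset}
EF ~done: least fixpoint, start Z0 = {Wait, Retry, Store, Hold, Reset}, add states with some successor in Z. Z1 = {Wait, Init, Retry, Sync, Store, Hold, Reset}; fixed.
Sat(EF ~done) = {Wait, Init, Retry, Sync, Store, Hold, Reset}
AF (EF ~done): least fixpoint, start Z0 = {Wait, Init, Retry, Sync, Store, Hold, Reset}, add states with every successor in Z. Already a fixed point.
Sat(AF (EF ~done)) = {Wait, Init, Retry, Sync, Store, Hold, Reset}
Load ∉ Sat(AF (EF ~done)) = {Wait, Init, Retry, Sync, Store, Hold, Reset}, so the formula does not hold at Load.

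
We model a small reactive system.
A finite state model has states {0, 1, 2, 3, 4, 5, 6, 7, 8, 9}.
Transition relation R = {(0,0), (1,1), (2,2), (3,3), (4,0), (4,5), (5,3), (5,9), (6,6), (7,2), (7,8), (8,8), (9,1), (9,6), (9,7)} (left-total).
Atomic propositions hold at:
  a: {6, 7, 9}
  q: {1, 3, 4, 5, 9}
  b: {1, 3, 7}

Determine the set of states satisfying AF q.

AF q: least fixpoint, start Z0 = {1, 3, 4, 5, 9}, add states with every successor in Z. Already a fixed point.
Sat(AF q) = {1, 3, 4, 5, 9}

{1, 3, 4, 5, 9}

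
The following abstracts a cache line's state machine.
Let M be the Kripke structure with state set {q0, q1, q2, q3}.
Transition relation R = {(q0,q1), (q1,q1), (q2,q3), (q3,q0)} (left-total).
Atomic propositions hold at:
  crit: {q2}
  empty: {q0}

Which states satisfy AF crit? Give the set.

AF crit: least fixpoint, start Z0 = {q2}, add states with every successor in Z. Already a fixed point.
Sat(AF crit) = {q2}

{q2}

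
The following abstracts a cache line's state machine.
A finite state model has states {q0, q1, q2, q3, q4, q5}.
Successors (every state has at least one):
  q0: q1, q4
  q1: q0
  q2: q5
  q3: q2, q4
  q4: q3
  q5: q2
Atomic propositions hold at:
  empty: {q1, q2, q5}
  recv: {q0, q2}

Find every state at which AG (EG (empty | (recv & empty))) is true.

{q2, q5}

Sat(recv & empty) = {q2}
Sat(empty | (recv & empty)) = {q1, q2, q5}
EG (empty | (recv & empty)): greatest fixpoint, start Z0 = {q1, q2, q5}, keep only states in Sat with some successor in Z. Z1 = {q2, q5}; fixed.
Sat(EG (empty | (recv & empty))) = {q2, q5}
AG (EG (empty | (recv & empty))): greatest fixpoint, start Z0 = {q2, q5}, keep only states in Sat with every successor in Z. Already a fixed point.
Sat(AG (EG (empty | (recv & empty)))) = {q2, q5}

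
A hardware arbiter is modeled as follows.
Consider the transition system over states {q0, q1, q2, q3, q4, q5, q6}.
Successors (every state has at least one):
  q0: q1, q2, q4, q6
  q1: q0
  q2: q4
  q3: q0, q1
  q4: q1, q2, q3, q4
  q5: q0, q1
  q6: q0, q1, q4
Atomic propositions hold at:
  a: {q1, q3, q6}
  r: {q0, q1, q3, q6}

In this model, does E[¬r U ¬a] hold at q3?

No

Sat(¬r) = {q2, q4, q5}
Sat(¬a) = {q0, q2, q4, q5}
E[¬r U ¬a]: least fixpoint, start Z0 = Sat(¬a) = {q0, q2, q4, q5}, add states in Sat(¬r) with some successor in Z. Already a fixed point.
Sat(E[¬r U ¬a]) = {q0, q2, q4, q5}
q3 ∉ Sat(E[¬r U ¬a]) = {q0, q2, q4, q5}, so the formula does not hold at q3.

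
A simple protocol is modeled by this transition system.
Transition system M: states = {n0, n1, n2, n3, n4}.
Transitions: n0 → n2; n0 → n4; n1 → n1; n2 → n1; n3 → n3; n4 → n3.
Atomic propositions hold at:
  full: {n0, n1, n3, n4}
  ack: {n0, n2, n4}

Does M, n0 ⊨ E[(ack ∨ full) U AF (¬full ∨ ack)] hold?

Yes

Sat(ack ∨ full) = {n0, n1, n2, n3, n4}
Sat(¬full) = {n2}
Sat(¬full ∨ ack) = {n0, n2, n4}
AF (¬full ∨ ack): least fixpoint, start Z0 = {n0, n2, n4}, add states with every successor in Z. Already a fixed point.
Sat(AF (¬full ∨ ack)) = {n0, n2, n4}
E[(ack ∨ full) U AF (¬full ∨ ack)]: least fixpoint, start Z0 = Sat(AF (¬full ∨ ack)) = {n0, n2, n4}, add states in Sat(ack ∨ full) with some successor in Z. Already a fixed point.
Sat(E[(ack ∨ full) U AF (¬full ∨ ack)]) = {n0, n2, n4}
n0 ∈ Sat(E[(ack ∨ full) U AF (¬full ∨ ack)]) = {n0, n2, n4}, so the formula holds at n0.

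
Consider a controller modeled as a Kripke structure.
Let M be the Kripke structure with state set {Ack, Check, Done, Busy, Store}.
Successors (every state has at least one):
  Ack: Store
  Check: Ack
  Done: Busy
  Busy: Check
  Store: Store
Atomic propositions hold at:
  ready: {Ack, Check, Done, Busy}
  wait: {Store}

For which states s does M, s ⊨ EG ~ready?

Sat(~ready) = {Store}
EG ~ready: greatest fixpoint, start Z0 = {Store}, keep only states in Sat with some successor in Z. Already a fixed point.
Sat(EG ~ready) = {Store}

{Store}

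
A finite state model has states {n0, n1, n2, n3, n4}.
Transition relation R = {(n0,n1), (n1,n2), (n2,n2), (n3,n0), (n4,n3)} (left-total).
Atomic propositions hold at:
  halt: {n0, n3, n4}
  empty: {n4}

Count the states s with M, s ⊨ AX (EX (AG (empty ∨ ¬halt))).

4

Sat(¬halt) = {n1, n2}
Sat(empty ∨ ¬halt) = {n1, n2, n4}
AG (empty ∨ ¬halt): greatest fixpoint, start Z0 = {n1, n2, n4}, keep only states in Sat with every successor in Z. Z1 = {n1, n2}; fixed.
Sat(AG (empty ∨ ¬halt)) = {n1, n2}
Sat(EX (AG (empty ∨ ¬halt))) = {s : some successor in {n1, n2}} = {n0, n1, n2}
Sat(AX (EX (AG (empty ∨ ¬halt)))) = {s : every successor in {n0, n1, n2}} = {n0, n1, n2, n3}
|Sat(AX (EX (AG (empty ∨ ¬halt))))| = |{n0, n1, n2, n3}| = 4.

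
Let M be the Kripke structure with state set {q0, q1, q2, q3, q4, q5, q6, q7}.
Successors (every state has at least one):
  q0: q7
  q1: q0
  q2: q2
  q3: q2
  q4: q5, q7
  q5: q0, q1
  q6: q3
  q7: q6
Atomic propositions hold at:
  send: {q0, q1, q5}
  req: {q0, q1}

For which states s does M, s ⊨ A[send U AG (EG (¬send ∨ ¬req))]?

{q0, q1, q2, q3, q5, q6, q7}

Sat(¬send) = {q2, q3, q4, q6, q7}
Sat(¬req) = {q2, q3, q4, q5, q6, q7}
Sat(¬send ∨ ¬req) = {q2, q3, q4, q5, q6, q7}
EG (¬send ∨ ¬req): greatest fixpoint, start Z0 = {q2, q3, q4, q5, q6, q7}, keep only states in Sat with some successor in Z. Z1 = {q2, q3, q4, q6, q7}; fixed.
Sat(EG (¬send ∨ ¬req)) = {q2, q3, q4, q6, q7}
AG (EG (¬send ∨ ¬req)): greatest fixpoint, start Z0 = {q2, q3, q4, q6, q7}, keep only states in Sat with every successor in Z. Z1 = {q2, q3, q6, q7}; fixed.
Sat(AG (EG (¬send ∨ ¬req))) = {q2, q3, q6, q7}
A[send U AG (EG (¬send ∨ ¬req))]: least fixpoint, start Z0 = Sat(AG (EG (¬send ∨ ¬req))) = {q2, q3, q6, q7}, add states in Sat(send) with every successor in Z. Z1 = {q0, q2, q3, q6, q7}; Z2 = {q0, q1, q2, q3, q6, q7}; Z3 = {q0, q1, q2, q3, q5, q6, q7}; fixed.
Sat(A[send U AG (EG (¬send ∨ ¬req))]) = {q0, q1, q2, q3, q5, q6, q7}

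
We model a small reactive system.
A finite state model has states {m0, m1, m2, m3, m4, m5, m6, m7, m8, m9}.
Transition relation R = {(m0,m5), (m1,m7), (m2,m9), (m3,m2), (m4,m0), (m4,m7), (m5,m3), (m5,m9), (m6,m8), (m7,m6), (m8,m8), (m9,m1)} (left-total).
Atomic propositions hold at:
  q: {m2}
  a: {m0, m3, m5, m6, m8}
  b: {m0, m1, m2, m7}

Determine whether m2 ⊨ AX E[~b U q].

Sat(~b) = {m3, m4, m5, m6, m8, m9}
E[~b U q]: least fixpoint, start Z0 = Sat(q) = {m2}, add states in Sat(~b) with some successor in Z. Z1 = {m2, m3}; Z2 = {m2, m3, m5}; fixed.
Sat(E[~b U q]) = {m2, m3, m5}
Sat(AX E[~b U q]) = {s : every successor in {m2, m3, m5}} = {m0, m3}
m2 ∉ Sat(AX E[~b U q]) = {m0, m3}, so the formula does not hold at m2.

No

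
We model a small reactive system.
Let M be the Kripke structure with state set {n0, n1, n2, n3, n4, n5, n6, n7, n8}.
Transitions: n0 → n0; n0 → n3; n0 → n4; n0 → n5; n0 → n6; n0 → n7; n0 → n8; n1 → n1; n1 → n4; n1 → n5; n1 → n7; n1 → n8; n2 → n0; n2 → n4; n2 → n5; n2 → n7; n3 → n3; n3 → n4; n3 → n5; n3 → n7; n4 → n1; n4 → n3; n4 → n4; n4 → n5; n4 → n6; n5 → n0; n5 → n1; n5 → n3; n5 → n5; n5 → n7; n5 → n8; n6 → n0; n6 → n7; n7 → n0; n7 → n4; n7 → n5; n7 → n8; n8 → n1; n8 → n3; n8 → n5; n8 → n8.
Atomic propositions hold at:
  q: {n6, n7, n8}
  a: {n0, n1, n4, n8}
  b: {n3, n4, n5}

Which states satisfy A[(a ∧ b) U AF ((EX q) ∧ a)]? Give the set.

Sat(a ∧ b) = {n4}
Sat(EX q) = {s : some successor in {n6, n7, n8}} = {n0, n1, n2, n3, n4, n5, n6, n7, n8}
Sat((EX q) ∧ a) = {n0, n1, n4, n8}
AF ((EX q) ∧ a): least fixpoint, start Z0 = {n0, n1, n4, n8}, add states with every successor in Z. Already a fixed point.
Sat(AF ((EX q) ∧ a)) = {n0, n1, n4, n8}
A[(a ∧ b) U AF ((EX q) ∧ a)]: least fixpoint, start Z0 = Sat(AF ((EX q) ∧ a)) = {n0, n1, n4, n8}, add states in Sat(a ∧ b) with every successor in Z. Already a fixed point.
Sat(A[(a ∧ b) U AF ((EX q) ∧ a)]) = {n0, n1, n4, n8}

{n0, n1, n4, n8}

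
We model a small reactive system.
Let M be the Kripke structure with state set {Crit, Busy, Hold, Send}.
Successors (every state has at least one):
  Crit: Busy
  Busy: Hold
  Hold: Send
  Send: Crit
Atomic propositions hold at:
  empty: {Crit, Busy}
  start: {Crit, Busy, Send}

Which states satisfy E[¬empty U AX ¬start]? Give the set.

{Busy}

Sat(¬empty) = {Hold, Send}
Sat(¬start) = {Hold}
Sat(AX ¬start) = {s : every successor in {Hold}} = {Busy}
E[¬empty U AX ¬start]: least fixpoint, start Z0 = Sat(AX ¬start) = {Busy}, add states in Sat(¬empty) with some successor in Z. Already a fixed point.
Sat(E[¬empty U AX ¬start]) = {Busy}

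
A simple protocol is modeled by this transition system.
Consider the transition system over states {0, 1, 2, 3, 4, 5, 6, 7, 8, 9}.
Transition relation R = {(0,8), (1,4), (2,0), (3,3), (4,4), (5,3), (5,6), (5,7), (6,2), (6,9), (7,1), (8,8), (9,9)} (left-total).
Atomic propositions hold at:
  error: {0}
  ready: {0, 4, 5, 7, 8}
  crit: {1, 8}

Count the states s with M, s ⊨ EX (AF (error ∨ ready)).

8

Sat(error ∨ ready) = {0, 4, 5, 7, 8}
AF (error ∨ ready): least fixpoint, start Z0 = {0, 4, 5, 7, 8}, add states with every successor in Z. Z1 = {0, 1, 2, 4, 5, 7, 8}; fixed.
Sat(AF (error ∨ ready)) = {0, 1, 2, 4, 5, 7, 8}
Sat(EX (AF (error ∨ ready))) = {s : some successor in {0, 1, 2, 4, 5, 7, 8}} = {0, 1, 2, 4, 5, 6, 7, 8}
|Sat(EX (AF (error ∨ ready)))| = |{0, 1, 2, 4, 5, 6, 7, 8}| = 8.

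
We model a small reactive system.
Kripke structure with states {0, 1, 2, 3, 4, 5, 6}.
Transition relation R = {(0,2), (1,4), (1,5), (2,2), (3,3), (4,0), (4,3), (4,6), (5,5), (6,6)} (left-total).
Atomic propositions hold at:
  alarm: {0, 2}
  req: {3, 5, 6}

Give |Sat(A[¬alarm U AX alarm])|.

2

Sat(¬alarm) = {1, 3, 4, 5, 6}
Sat(AX alarm) = {s : every successor in {0, 2}} = {0, 2}
A[¬alarm U AX alarm]: least fixpoint, start Z0 = Sat(AX alarm) = {0, 2}, add states in Sat(¬alarm) with every successor in Z. Already a fixed point.
Sat(A[¬alarm U AX alarm]) = {0, 2}
|Sat(A[¬alarm U AX alarm])| = |{0, 2}| = 2.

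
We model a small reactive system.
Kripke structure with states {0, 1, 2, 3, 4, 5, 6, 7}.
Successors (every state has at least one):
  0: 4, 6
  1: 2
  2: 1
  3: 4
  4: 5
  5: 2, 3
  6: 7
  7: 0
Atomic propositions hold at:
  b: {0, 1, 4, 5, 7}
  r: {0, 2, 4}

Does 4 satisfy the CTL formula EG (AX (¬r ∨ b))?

Sat(¬r) = {1, 3, 5, 6, 7}
Sat(¬r ∨ b) = {0, 1, 3, 4, 5, 6, 7}
Sat(AX (¬r ∨ b)) = {s : every successor in {0, 1, 3, 4, 5, 6, 7}} = {0, 2, 3, 4, 6, 7}
EG (AX (¬r ∨ b)): greatest fixpoint, start Z0 = {0, 2, 3, 4, 6, 7}, keep only states in Sat with some successor in Z. Z1 = {0, 3, 6, 7}; Z2 = {0, 6, 7}; fixed.
Sat(EG (AX (¬r ∨ b))) = {0, 6, 7}
4 ∉ Sat(EG (AX (¬r ∨ b))) = {0, 6, 7}, so the formula does not hold at 4.

No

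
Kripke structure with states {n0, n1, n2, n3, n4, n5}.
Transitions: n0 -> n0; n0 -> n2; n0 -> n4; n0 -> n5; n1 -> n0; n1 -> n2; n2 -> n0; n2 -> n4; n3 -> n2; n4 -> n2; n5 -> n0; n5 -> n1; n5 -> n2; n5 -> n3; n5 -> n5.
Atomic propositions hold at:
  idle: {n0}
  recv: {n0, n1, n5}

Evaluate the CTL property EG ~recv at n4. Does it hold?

Yes

Sat(~recv) = {n2, n3, n4}
EG ~recv: greatest fixpoint, start Z0 = {n2, n3, n4}, keep only states in Sat with some successor in Z. Already a fixed point.
Sat(EG ~recv) = {n2, n3, n4}
n4 ∈ Sat(EG ~recv) = {n2, n3, n4}, so the formula holds at n4.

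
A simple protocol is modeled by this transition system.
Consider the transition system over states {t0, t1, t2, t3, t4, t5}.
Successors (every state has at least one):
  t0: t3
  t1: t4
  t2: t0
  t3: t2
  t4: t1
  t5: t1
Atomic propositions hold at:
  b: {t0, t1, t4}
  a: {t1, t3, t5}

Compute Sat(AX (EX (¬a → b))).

Sat(¬a) = {t0, t2, t4}
Sat(¬a → b) = {t0, t1, t3, t4, t5}
Sat(EX (¬a → b)) = {s : some successor in {t0, t1, t3, t4, t5}} = {t0, t1, t2, t4, t5}
Sat(AX (EX (¬a → b))) = {s : every successor in {t0, t1, t2, t4, t5}} = {t1, t2, t3, t4, t5}

{t1, t2, t3, t4, t5}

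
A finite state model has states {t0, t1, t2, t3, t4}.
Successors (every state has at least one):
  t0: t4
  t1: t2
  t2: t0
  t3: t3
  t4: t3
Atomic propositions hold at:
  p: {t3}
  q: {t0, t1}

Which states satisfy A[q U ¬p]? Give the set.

{t0, t1, t2, t4}

Sat(¬p) = {t0, t1, t2, t4}
A[q U ¬p]: least fixpoint, start Z0 = Sat(¬p) = {t0, t1, t2, t4}, add states in Sat(q) with every successor in Z. Already a fixed point.
Sat(A[q U ¬p]) = {t0, t1, t2, t4}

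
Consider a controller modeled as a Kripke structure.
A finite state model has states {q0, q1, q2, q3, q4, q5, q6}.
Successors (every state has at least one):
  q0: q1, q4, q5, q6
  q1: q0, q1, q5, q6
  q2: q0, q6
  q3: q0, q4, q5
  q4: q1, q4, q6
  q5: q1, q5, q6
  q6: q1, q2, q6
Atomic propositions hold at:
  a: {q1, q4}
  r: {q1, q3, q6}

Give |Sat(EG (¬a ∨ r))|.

Sat(¬a) = {q0, q2, q3, q5, q6}
Sat(¬a ∨ r) = {q0, q1, q2, q3, q5, q6}
EG (¬a ∨ r): greatest fixpoint, start Z0 = {q0, q1, q2, q3, q5, q6}, keep only states in Sat with some successor in Z. Already a fixed point.
Sat(EG (¬a ∨ r)) = {q0, q1, q2, q3, q5, q6}
|Sat(EG (¬a ∨ r))| = |{q0, q1, q2, q3, q5, q6}| = 6.

6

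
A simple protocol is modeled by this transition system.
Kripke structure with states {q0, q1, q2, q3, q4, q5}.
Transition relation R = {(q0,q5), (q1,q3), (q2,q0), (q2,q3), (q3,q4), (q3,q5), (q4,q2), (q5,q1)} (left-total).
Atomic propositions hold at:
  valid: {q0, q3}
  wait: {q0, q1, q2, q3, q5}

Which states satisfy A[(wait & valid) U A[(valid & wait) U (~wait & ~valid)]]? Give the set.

Sat(wait & valid) = {q0, q3}
Sat(valid & wait) = {q0, q3}
Sat(~wait) = {q4}
Sat(~valid) = {q1, q2, q4, q5}
Sat(~wait & ~valid) = {q4}
A[(valid & wait) U (~wait & ~valid)]: least fixpoint, start Z0 = Sat((~wait & ~valid)) = {q4}, add states in Sat(valid & wait) with every successor in Z. Already a fixed point.
Sat(A[(valid & wait) U (~wait & ~valid)]) = {q4}
A[(wait & valid) U A[(valid & wait) U (~wait & ~valid)]]: least fixpoint, start Z0 = Sat(A[(valid & wait) U (~wait & ~valid)]) = {q4}, add states in Sat(wait & valid) with every successor in Z. Already a fixed point.
Sat(A[(wait & valid) U A[(valid & wait) U (~wait & ~valid)]]) = {q4}

{q4}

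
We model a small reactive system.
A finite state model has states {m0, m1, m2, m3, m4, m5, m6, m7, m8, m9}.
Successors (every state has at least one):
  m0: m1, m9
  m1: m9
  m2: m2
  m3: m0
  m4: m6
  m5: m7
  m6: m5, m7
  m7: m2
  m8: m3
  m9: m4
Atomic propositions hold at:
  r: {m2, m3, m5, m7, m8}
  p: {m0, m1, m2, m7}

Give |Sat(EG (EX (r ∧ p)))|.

Sat(r ∧ p) = {m2, m7}
Sat(EX (r ∧ p)) = {s : some successor in {m2, m7}} = {m2, m5, m6, m7}
EG (EX (r ∧ p)): greatest fixpoint, start Z0 = {m2, m5, m6, m7}, keep only states in Sat with some successor in Z. Already a fixed point.
Sat(EG (EX (r ∧ p))) = {m2, m5, m6, m7}
|Sat(EG (EX (r ∧ p)))| = |{m2, m5, m6, m7}| = 4.

4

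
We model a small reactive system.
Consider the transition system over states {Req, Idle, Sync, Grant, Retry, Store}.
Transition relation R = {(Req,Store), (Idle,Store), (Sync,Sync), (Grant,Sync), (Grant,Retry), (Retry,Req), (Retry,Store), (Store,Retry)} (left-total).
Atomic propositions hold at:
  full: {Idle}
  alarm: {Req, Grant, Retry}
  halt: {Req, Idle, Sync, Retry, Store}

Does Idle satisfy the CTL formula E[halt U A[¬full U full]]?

Sat(¬full) = {Req, Sync, Grant, Retry, Store}
A[¬full U full]: least fixpoint, start Z0 = Sat(full) = {Idle}, add states in Sat(¬full) with every successor in Z. Already a fixed point.
Sat(A[¬full U full]) = {Idle}
E[halt U A[¬full U full]]: least fixpoint, start Z0 = Sat(A[¬full U full]) = {Idle}, add states in Sat(halt) with some successor in Z. Already a fixed point.
Sat(E[halt U A[¬full U full]]) = {Idle}
Idle ∈ Sat(E[halt U A[¬full U full]]) = {Idle}, so the formula holds at Idle.

Yes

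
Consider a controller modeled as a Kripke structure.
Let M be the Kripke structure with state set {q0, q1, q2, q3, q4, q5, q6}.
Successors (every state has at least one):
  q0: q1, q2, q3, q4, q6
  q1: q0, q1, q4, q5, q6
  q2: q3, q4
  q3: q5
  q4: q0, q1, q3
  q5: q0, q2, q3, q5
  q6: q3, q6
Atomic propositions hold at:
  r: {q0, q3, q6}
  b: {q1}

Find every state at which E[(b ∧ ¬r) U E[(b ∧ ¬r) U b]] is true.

{q1}

Sat(¬r) = {q1, q2, q4, q5}
Sat(b ∧ ¬r) = {q1}
E[(b ∧ ¬r) U b]: least fixpoint, start Z0 = Sat(b) = {q1}, add states in Sat(b ∧ ¬r) with some successor in Z. Already a fixed point.
Sat(E[(b ∧ ¬r) U b]) = {q1}
E[(b ∧ ¬r) U E[(b ∧ ¬r) U b]]: least fixpoint, start Z0 = Sat(E[(b ∧ ¬r) U b]) = {q1}, add states in Sat(b ∧ ¬r) with some successor in Z. Already a fixed point.
Sat(E[(b ∧ ¬r) U E[(b ∧ ¬r) U b]]) = {q1}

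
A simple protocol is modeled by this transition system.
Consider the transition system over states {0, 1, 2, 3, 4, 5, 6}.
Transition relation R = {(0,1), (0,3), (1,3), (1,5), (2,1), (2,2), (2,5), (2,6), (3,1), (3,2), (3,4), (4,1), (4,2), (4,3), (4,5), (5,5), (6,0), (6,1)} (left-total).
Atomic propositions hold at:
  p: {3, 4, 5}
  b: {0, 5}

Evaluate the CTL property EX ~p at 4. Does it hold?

Sat(~p) = {0, 1, 2, 6}
Sat(EX ~p) = {s : some successor in {0, 1, 2, 6}} = {0, 2, 3, 4, 6}
4 ∈ Sat(EX ~p) = {0, 2, 3, 4, 6}, so the formula holds at 4.

Yes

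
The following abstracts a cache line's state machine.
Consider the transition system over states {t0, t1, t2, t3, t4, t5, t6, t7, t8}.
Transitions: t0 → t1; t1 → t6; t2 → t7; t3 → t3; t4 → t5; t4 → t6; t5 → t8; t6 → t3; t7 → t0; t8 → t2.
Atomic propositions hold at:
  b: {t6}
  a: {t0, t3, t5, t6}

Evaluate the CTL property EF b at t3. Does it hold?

No

EF b: least fixpoint, start Z0 = {t6}, add states with some successor in Z. Z1 = {t1, t4, t6}; Z2 = {t0, t1, t4, t6}; Z3 = {t0, t1, t4, t6, t7}; Z4 = {t0, t1, t2, t4, t6, t7}; Z5 = {t0, t1, t2, t4, t6, t7, t8}; Z6 = {t0, t1, t2, t4, t5, t6, t7, t8}; fixed.
Sat(EF b) = {t0, t1, t2, t4, t5, t6, t7, t8}
t3 ∉ Sat(EF b) = {t0, t1, t2, t4, t5, t6, t7, t8}, so the formula does not hold at t3.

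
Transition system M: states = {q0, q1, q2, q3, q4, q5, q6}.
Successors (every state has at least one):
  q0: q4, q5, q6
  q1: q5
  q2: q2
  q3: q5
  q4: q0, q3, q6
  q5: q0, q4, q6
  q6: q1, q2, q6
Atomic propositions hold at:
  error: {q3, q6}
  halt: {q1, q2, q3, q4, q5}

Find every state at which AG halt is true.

AG halt: greatest fixpoint, start Z0 = {q1, q2, q3, q4, q5}, keep only states in Sat with every successor in Z. Z1 = {q1, q2, q3}; Z2 = {q2}; fixed.
Sat(AG halt) = {q2}

{q2}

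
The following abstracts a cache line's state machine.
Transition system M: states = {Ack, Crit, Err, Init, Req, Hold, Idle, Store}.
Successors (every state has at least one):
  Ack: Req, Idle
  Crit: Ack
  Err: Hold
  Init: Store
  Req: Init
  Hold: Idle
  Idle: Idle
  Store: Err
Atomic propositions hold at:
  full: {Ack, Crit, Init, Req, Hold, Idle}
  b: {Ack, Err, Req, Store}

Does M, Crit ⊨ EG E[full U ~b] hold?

Yes

Sat(~b) = {Crit, Init, Hold, Idle}
E[full U ~b]: least fixpoint, start Z0 = Sat(~b) = {Crit, Init, Hold, Idle}, add states in Sat(full) with some successor in Z. Z1 = {Ack, Crit, Init, Req, Hold, Idle}; fixed.
Sat(E[full U ~b]) = {Ack, Crit, Init, Req, Hold, Idle}
EG E[full U ~b]: greatest fixpoint, start Z0 = {Ack, Crit, Init, Req, Hold, Idle}, keep only states in Sat with some successor in Z. Z1 = {Ack, Crit, Req, Hold, Idle}; Z2 = {Ack, Crit, Hold, Idle}; fixed.
Sat(EG E[full U ~b]) = {Ack, Crit, Hold, Idle}
Crit ∈ Sat(EG E[full U ~b]) = {Ack, Crit, Hold, Idle}, so the formula holds at Crit.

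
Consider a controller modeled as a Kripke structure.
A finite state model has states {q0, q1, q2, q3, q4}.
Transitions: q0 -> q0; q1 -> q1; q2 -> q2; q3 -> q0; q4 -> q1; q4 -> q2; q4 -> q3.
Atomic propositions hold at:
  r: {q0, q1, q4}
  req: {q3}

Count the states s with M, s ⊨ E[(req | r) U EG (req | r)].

4

Sat(req | r) = {q0, q1, q3, q4}
EG (req | r): greatest fixpoint, start Z0 = {q0, q1, q3, q4}, keep only states in Sat with some successor in Z. Already a fixed point.
Sat(EG (req | r)) = {q0, q1, q3, q4}
E[(req | r) U EG (req | r)]: least fixpoint, start Z0 = Sat(EG (req | r)) = {q0, q1, q3, q4}, add states in Sat(req | r) with some successor in Z. Already a fixed point.
Sat(E[(req | r) U EG (req | r)]) = {q0, q1, q3, q4}
|Sat(E[(req | r) U EG (req | r)])| = |{q0, q1, q3, q4}| = 4.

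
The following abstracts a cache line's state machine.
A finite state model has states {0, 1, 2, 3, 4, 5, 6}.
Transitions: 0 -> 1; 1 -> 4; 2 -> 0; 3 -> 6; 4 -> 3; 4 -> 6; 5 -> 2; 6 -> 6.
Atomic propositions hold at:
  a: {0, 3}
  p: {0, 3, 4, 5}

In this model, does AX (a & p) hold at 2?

Sat(a & p) = {0, 3}
Sat(AX (a & p)) = {s : every successor in {0, 3}} = {2}
2 ∈ Sat(AX (a & p)) = {2}, so the formula holds at 2.

Yes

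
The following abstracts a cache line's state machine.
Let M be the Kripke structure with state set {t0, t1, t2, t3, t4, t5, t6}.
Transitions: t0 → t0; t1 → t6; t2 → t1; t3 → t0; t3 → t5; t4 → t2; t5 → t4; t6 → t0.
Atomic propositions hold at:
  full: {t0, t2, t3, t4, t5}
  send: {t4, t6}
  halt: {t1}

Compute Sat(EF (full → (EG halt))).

EG halt: greatest fixpoint, start Z0 = {t1}, keep only states in Sat with some successor in Z. Z1 = ∅; fixed.
Sat(EG halt) = ∅
Sat(full → (EG halt)) = {t1, t6}
EF (full → (EG halt)): least fixpoint, start Z0 = {t1, t6}, add states with some successor in Z. Z1 = {t1, t2, t6}; Z2 = {t1, t2, t4, t6}; Z3 = {t1, t2, t4, t5, t6}; Z4 = {t1, t2, t3, t4, t5, t6}; fixed.
Sat(EF (full → (EG halt))) = {t1, t2, t3, t4, t5, t6}

{t1, t2, t3, t4, t5, t6}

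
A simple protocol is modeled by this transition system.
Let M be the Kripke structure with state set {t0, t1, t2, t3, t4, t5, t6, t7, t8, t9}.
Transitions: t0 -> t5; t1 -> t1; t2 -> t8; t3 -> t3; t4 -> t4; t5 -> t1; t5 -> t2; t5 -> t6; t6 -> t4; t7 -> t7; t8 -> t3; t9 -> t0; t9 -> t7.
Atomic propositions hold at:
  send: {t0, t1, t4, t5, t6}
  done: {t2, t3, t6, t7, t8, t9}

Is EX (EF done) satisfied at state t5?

Yes

EF done: least fixpoint, start Z0 = {t2, t3, t6, t7, t8, t9}, add states with some successor in Z. Z1 = {t2, t3, t5, t6, t7, t8, t9}; Z2 = {t0, t2, t3, t5, t6, t7, t8, t9}; fixed.
Sat(EF done) = {t0, t2, t3, t5, t6, t7, t8, t9}
Sat(EX (EF done)) = {s : some successor in {t0, t2, t3, t5, t6, t7, t8, t9}} = {t0, t2, t3, t5, t7, t8, t9}
t5 ∈ Sat(EX (EF done)) = {t0, t2, t3, t5, t7, t8, t9}, so the formula holds at t5.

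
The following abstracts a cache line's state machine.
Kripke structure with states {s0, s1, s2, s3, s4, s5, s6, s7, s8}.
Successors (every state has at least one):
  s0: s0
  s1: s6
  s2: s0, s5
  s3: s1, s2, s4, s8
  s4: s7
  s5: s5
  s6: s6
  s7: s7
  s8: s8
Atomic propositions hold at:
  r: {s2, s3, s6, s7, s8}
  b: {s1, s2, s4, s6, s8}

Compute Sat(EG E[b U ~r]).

Sat(~r) = {s0, s1, s4, s5}
E[b U ~r]: least fixpoint, start Z0 = Sat(~r) = {s0, s1, s4, s5}, add states in Sat(b) with some successor in Z. Z1 = {s0, s1, s2, s4, s5}; fixed.
Sat(E[b U ~r]) = {s0, s1, s2, s4, s5}
EG E[b U ~r]: greatest fixpoint, start Z0 = {s0, s1, s2, s4, s5}, keep only states in Sat with some successor in Z. Z1 = {s0, s2, s5}; fixed.
Sat(EG E[b U ~r]) = {s0, s2, s5}

{s0, s2, s5}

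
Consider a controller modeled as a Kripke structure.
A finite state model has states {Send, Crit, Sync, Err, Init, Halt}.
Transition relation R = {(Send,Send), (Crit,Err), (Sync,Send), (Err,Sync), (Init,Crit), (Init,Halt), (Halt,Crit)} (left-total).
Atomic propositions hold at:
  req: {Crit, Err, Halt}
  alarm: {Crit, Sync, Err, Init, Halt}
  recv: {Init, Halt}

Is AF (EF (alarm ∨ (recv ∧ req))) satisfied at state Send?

No

Sat(recv ∧ req) = {Halt}
Sat(alarm ∨ (recv ∧ req)) = {Crit, Sync, Err, Init, Halt}
EF (alarm ∨ (recv ∧ req)): least fixpoint, start Z0 = {Crit, Sync, Err, Init, Halt}, add states with some successor in Z. Already a fixed point.
Sat(EF (alarm ∨ (recv ∧ req))) = {Crit, Sync, Err, Init, Halt}
AF (EF (alarm ∨ (recv ∧ req))): least fixpoint, start Z0 = {Crit, Sync, Err, Init, Halt}, add states with every successor in Z. Already a fixed point.
Sat(AF (EF (alarm ∨ (recv ∧ req)))) = {Crit, Sync, Err, Init, Halt}
Send ∉ Sat(AF (EF (alarm ∨ (recv ∧ req)))) = {Crit, Sync, Err, Init, Halt}, so the formula does not hold at Send.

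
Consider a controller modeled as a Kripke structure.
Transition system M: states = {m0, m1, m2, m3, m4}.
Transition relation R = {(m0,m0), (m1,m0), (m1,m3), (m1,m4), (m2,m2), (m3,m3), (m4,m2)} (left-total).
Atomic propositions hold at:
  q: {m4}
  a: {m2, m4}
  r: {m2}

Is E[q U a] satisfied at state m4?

Yes

E[q U a]: least fixpoint, start Z0 = Sat(a) = {m2, m4}, add states in Sat(q) with some successor in Z. Already a fixed point.
Sat(E[q U a]) = {m2, m4}
m4 ∈ Sat(E[q U a]) = {m2, m4}, so the formula holds at m4.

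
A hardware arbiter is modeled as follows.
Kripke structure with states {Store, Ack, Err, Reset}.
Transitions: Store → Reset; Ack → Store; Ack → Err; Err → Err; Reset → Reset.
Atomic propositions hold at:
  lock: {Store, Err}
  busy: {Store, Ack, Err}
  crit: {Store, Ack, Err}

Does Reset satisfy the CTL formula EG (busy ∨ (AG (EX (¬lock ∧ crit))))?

Sat(¬lock) = {Ack, Reset}
Sat(¬lock ∧ crit) = {Ack}
Sat(EX (¬lock ∧ crit)) = {s : some successor in {Ack}} = ∅
AG (EX (¬lock ∧ crit)): greatest fixpoint, start Z0 = ∅, keep only states in Sat with every successor in Z. Already a fixed point.
Sat(AG (EX (¬lock ∧ crit))) = ∅
Sat(busy ∨ (AG (EX (¬lock ∧ crit)))) = {Store, Ack, Err}
EG (busy ∨ (AG (EX (¬lock ∧ crit)))): greatest fixpoint, start Z0 = {Store, Ack, Err}, keep only states in Sat with some successor in Z. Z1 = {Ack, Err}; fixed.
Sat(EG (busy ∨ (AG (EX (¬lock ∧ crit))))) = {Ack, Err}
Reset ∉ Sat(EG (busy ∨ (AG (EX (¬lock ∧ crit))))) = {Ack, Err}, so the formula does not hold at Reset.

No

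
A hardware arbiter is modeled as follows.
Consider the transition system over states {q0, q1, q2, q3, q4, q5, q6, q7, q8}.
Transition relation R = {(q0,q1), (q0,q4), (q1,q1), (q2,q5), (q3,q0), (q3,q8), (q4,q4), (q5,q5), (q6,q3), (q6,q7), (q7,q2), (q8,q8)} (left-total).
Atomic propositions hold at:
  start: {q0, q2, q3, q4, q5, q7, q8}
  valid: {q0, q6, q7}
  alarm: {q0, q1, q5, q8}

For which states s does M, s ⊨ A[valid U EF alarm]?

{q0, q1, q2, q3, q5, q6, q7, q8}

EF alarm: least fixpoint, start Z0 = {q0, q1, q5, q8}, add states with some successor in Z. Z1 = {q0, q1, q2, q3, q5, q8}; Z2 = {q0, q1, q2, q3, q5, q6, q7, q8}; fixed.
Sat(EF alarm) = {q0, q1, q2, q3, q5, q6, q7, q8}
A[valid U EF alarm]: least fixpoint, start Z0 = Sat(EF alarm) = {q0, q1, q2, q3, q5, q6, q7, q8}, add states in Sat(valid) with every successor in Z. Already a fixed point.
Sat(A[valid U EF alarm]) = {q0, q1, q2, q3, q5, q6, q7, q8}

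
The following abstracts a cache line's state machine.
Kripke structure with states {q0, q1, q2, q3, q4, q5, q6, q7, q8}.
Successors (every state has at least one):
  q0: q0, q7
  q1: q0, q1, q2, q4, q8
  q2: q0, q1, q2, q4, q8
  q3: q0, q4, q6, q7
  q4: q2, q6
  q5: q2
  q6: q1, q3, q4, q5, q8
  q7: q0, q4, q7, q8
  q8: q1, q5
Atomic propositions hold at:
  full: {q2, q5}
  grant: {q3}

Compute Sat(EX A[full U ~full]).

{q0, q1, q2, q3, q4, q6, q7, q8}

Sat(~full) = {q0, q1, q3, q4, q6, q7, q8}
A[full U ~full]: least fixpoint, start Z0 = Sat(~full) = {q0, q1, q3, q4, q6, q7, q8}, add states in Sat(full) with every successor in Z. Already a fixed point.
Sat(A[full U ~full]) = {q0, q1, q3, q4, q6, q7, q8}
Sat(EX A[full U ~full]) = {s : some successor in {q0, q1, q3, q4, q6, q7, q8}} = {q0, q1, q2, q3, q4, q6, q7, q8}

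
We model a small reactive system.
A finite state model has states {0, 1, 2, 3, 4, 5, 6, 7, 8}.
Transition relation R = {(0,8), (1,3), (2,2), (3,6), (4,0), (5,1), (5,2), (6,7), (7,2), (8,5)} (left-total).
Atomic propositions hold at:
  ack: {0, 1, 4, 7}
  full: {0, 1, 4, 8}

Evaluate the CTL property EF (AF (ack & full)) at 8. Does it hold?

Sat(ack & full) = {0, 1, 4}
AF (ack & full): least fixpoint, start Z0 = {0, 1, 4}, add states with every successor in Z. Already a fixed point.
Sat(AF (ack & full)) = {0, 1, 4}
EF (AF (ack & full)): least fixpoint, start Z0 = {0, 1, 4}, add states with some successor in Z. Z1 = {0, 1, 4, 5}; Z2 = {0, 1, 4, 5, 8}; fixed.
Sat(EF (AF (ack & full))) = {0, 1, 4, 5, 8}
8 ∈ Sat(EF (AF (ack & full))) = {0, 1, 4, 5, 8}, so the formula holds at 8.

Yes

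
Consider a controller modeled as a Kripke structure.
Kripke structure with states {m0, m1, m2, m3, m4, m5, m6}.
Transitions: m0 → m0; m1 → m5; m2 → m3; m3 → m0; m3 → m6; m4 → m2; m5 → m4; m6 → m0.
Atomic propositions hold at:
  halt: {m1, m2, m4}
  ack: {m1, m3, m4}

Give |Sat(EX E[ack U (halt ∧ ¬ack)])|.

2

Sat(¬ack) = {m0, m2, m5, m6}
Sat(halt ∧ ¬ack) = {m2}
E[ack U (halt ∧ ¬ack)]: least fixpoint, start Z0 = Sat((halt ∧ ¬ack)) = {m2}, add states in Sat(ack) with some successor in Z. Z1 = {m2, m4}; fixed.
Sat(E[ack U (halt ∧ ¬ack)]) = {m2, m4}
Sat(EX E[ack U (halt ∧ ¬ack)]) = {s : some successor in {m2, m4}} = {m4, m5}
|Sat(EX E[ack U (halt ∧ ¬ack)])| = |{m4, m5}| = 2.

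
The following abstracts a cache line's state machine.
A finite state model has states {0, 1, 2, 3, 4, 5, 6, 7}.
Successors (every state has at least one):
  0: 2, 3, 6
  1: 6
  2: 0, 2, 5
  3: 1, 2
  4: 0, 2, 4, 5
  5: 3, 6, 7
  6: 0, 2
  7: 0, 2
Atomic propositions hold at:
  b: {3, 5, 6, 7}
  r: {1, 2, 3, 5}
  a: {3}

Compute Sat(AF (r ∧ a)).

{3}

Sat(r ∧ a) = {3}
AF (r ∧ a): least fixpoint, start Z0 = {3}, add states with every successor in Z. Already a fixed point.
Sat(AF (r ∧ a)) = {3}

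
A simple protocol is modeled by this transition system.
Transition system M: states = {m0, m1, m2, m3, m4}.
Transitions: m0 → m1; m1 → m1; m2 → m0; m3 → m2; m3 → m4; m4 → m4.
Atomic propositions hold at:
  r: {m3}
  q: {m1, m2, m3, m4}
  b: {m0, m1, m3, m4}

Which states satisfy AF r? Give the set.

AF r: least fixpoint, start Z0 = {m3}, add states with every successor in Z. Already a fixed point.
Sat(AF r) = {m3}

{m3}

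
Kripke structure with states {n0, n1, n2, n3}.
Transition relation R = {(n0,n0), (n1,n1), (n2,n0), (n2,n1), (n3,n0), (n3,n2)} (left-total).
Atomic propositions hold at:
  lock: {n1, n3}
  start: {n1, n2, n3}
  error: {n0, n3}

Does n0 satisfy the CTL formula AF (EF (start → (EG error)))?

Yes

EG error: greatest fixpoint, start Z0 = {n0, n3}, keep only states in Sat with some successor in Z. Already a fixed point.
Sat(EG error) = {n0, n3}
Sat(start → (EG error)) = {n0, n3}
EF (start → (EG error)): least fixpoint, start Z0 = {n0, n3}, add states with some successor in Z. Z1 = {n0, n2, n3}; fixed.
Sat(EF (start → (EG error))) = {n0, n2, n3}
AF (EF (start → (EG error))): least fixpoint, start Z0 = {n0, n2, n3}, add states with every successor in Z. Already a fixed point.
Sat(AF (EF (start → (EG error)))) = {n0, n2, n3}
n0 ∈ Sat(AF (EF (start → (EG error)))) = {n0, n2, n3}, so the formula holds at n0.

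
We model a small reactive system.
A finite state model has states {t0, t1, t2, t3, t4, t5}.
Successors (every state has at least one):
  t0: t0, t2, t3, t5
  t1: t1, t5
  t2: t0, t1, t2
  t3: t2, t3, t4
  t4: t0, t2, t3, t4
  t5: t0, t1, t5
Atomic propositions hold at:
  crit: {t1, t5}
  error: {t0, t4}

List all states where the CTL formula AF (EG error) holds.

EG error: greatest fixpoint, start Z0 = {t0, t4}, keep only states in Sat with some successor in Z. Already a fixed point.
Sat(EG error) = {t0, t4}
AF (EG error): least fixpoint, start Z0 = {t0, t4}, add states with every successor in Z. Already a fixed point.
Sat(AF (EG error)) = {t0, t4}

{t0, t4}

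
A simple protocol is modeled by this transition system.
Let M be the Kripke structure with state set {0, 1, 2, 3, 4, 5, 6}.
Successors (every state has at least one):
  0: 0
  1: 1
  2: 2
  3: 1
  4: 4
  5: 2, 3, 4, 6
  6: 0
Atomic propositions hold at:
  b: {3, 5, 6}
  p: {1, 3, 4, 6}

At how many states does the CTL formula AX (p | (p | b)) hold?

Sat(p | b) = {1, 3, 4, 5, 6}
Sat(p | (p | b)) = {1, 3, 4, 5, 6}
Sat(AX (p | (p | b))) = {s : every successor in {1, 3, 4, 5, 6}} = {1, 3, 4}
|Sat(AX (p | (p | b)))| = |{1, 3, 4}| = 3.

3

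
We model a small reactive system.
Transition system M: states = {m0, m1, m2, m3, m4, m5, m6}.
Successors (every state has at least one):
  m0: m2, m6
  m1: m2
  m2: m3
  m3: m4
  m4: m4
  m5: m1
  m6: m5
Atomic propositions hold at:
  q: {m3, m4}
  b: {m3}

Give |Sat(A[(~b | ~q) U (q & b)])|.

Sat(~b) = {m0, m1, m2, m4, m5, m6}
Sat(~q) = {m0, m1, m2, m5, m6}
Sat(~b | ~q) = {m0, m1, m2, m4, m5, m6}
Sat(q & b) = {m3}
A[(~b | ~q) U (q & b)]: least fixpoint, start Z0 = Sat((q & b)) = {m3}, add states in Sat(~b | ~q) with every successor in Z. Z1 = {m2, m3}; Z2 = {m1, m2, m3}; Z3 = {m1, m2, m3, m5}; Z4 = {m1, m2, m3, m5, m6}; Z5 = {m0, m1, m2, m3, m5, m6}; fixed.
Sat(A[(~b | ~q) U (q & b)]) = {m0, m1, m2, m3, m5, m6}
|Sat(A[(~b | ~q) U (q & b)])| = |{m0, m1, m2, m3, m5, m6}| = 6.

6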